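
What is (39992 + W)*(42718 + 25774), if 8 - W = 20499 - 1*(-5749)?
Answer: 941901984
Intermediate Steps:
W = -26240 (W = 8 - (20499 - 1*(-5749)) = 8 - (20499 + 5749) = 8 - 1*26248 = 8 - 26248 = -26240)
(39992 + W)*(42718 + 25774) = (39992 - 26240)*(42718 + 25774) = 13752*68492 = 941901984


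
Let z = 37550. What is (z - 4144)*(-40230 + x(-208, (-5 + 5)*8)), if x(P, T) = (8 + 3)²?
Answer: -1339881254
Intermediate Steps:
x(P, T) = 121 (x(P, T) = 11² = 121)
(z - 4144)*(-40230 + x(-208, (-5 + 5)*8)) = (37550 - 4144)*(-40230 + 121) = 33406*(-40109) = -1339881254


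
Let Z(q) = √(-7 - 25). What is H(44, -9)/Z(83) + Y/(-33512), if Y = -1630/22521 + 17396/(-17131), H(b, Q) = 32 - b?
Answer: 209849423/6464586297756 + 3*I*√2/2 ≈ 3.2461e-5 + 2.1213*I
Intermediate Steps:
Z(q) = 4*I*√2 (Z(q) = √(-32) = 4*I*√2)
Y = -419698846/385807251 (Y = -1630*1/22521 + 17396*(-1/17131) = -1630/22521 - 17396/17131 = -419698846/385807251 ≈ -1.0878)
H(44, -9)/Z(83) + Y/(-33512) = (32 - 1*44)/((4*I*√2)) - 419698846/385807251/(-33512) = (32 - 44)*(-I*√2/8) - 419698846/385807251*(-1/33512) = -(-3)*I*√2/2 + 209849423/6464586297756 = 3*I*√2/2 + 209849423/6464586297756 = 209849423/6464586297756 + 3*I*√2/2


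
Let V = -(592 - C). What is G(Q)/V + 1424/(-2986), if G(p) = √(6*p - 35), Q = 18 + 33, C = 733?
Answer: -712/1493 + √271/141 ≈ -0.36014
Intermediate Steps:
V = 141 (V = -(592 - 1*733) = -(592 - 733) = -1*(-141) = 141)
Q = 51
G(p) = √(-35 + 6*p)
G(Q)/V + 1424/(-2986) = √(-35 + 6*51)/141 + 1424/(-2986) = √(-35 + 306)*(1/141) + 1424*(-1/2986) = √271*(1/141) - 712/1493 = √271/141 - 712/1493 = -712/1493 + √271/141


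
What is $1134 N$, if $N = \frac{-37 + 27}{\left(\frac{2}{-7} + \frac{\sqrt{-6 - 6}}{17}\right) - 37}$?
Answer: $\frac{1995851340}{6562519} + \frac{6297480 i \sqrt{3}}{6562519} \approx 304.13 + 1.6621 i$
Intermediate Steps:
$N = - \frac{10}{- \frac{261}{7} + \frac{2 i \sqrt{3}}{17}}$ ($N = - \frac{10}{\left(2 \left(- \frac{1}{7}\right) + \sqrt{-12} \cdot \frac{1}{17}\right) - 37} = - \frac{10}{\left(- \frac{2}{7} + 2 i \sqrt{3} \cdot \frac{1}{17}\right) - 37} = - \frac{10}{\left(- \frac{2}{7} + \frac{2 i \sqrt{3}}{17}\right) - 37} = - \frac{10}{- \frac{261}{7} + \frac{2 i \sqrt{3}}{17}} \approx 0.26819 + 0.0014657 i$)
$1134 N = 1134 \left(\frac{1760010}{6562519} + \frac{16660 i \sqrt{3}}{19687557}\right) = \frac{1995851340}{6562519} + \frac{6297480 i \sqrt{3}}{6562519}$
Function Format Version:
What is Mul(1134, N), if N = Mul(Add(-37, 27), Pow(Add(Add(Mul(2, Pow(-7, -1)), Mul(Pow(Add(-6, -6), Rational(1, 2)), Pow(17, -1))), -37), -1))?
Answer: Add(Rational(1995851340, 6562519), Mul(Rational(6297480, 6562519), I, Pow(3, Rational(1, 2)))) ≈ Add(304.13, Mul(1.6621, I))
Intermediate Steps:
N = Mul(-10, Pow(Add(Rational(-261, 7), Mul(Rational(2, 17), I, Pow(3, Rational(1, 2)))), -1)) (N = Mul(-10, Pow(Add(Add(Mul(2, Rational(-1, 7)), Mul(Pow(-12, Rational(1, 2)), Rational(1, 17))), -37), -1)) = Mul(-10, Pow(Add(Add(Rational(-2, 7), Mul(Mul(2, I, Pow(3, Rational(1, 2))), Rational(1, 17))), -37), -1)) = Mul(-10, Pow(Add(Add(Rational(-2, 7), Mul(Rational(2, 17), I, Pow(3, Rational(1, 2)))), -37), -1)) = Mul(-10, Pow(Add(Rational(-261, 7), Mul(Rational(2, 17), I, Pow(3, Rational(1, 2)))), -1)) ≈ Add(0.26819, Mul(0.0014657, I)))
Mul(1134, N) = Mul(1134, Add(Rational(1760010, 6562519), Mul(Rational(16660, 19687557), I, Pow(3, Rational(1, 2))))) = Add(Rational(1995851340, 6562519), Mul(Rational(6297480, 6562519), I, Pow(3, Rational(1, 2))))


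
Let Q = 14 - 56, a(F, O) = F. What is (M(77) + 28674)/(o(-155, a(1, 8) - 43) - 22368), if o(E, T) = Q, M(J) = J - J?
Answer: -531/415 ≈ -1.2795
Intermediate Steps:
M(J) = 0
Q = -42
o(E, T) = -42
(M(77) + 28674)/(o(-155, a(1, 8) - 43) - 22368) = (0 + 28674)/(-42 - 22368) = 28674/(-22410) = 28674*(-1/22410) = -531/415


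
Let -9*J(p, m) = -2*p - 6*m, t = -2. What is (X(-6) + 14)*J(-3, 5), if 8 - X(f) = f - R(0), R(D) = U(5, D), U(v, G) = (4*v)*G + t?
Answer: 208/3 ≈ 69.333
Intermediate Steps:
U(v, G) = -2 + 4*G*v (U(v, G) = (4*v)*G - 2 = 4*G*v - 2 = -2 + 4*G*v)
R(D) = -2 + 20*D (R(D) = -2 + 4*D*5 = -2 + 20*D)
J(p, m) = 2*m/3 + 2*p/9 (J(p, m) = -(-2*p - 6*m)/9 = -(-6*m - 2*p)/9 = 2*m/3 + 2*p/9)
X(f) = 6 - f (X(f) = 8 - (f - (-2 + 20*0)) = 8 - (f - (-2 + 0)) = 8 - (f - 1*(-2)) = 8 - (f + 2) = 8 - (2 + f) = 8 + (-2 - f) = 6 - f)
(X(-6) + 14)*J(-3, 5) = ((6 - 1*(-6)) + 14)*((⅔)*5 + (2/9)*(-3)) = ((6 + 6) + 14)*(10/3 - ⅔) = (12 + 14)*(8/3) = 26*(8/3) = 208/3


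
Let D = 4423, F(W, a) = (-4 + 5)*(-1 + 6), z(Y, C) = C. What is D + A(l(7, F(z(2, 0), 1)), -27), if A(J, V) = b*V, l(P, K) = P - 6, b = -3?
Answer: 4504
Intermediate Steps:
F(W, a) = 5 (F(W, a) = 1*5 = 5)
l(P, K) = -6 + P
A(J, V) = -3*V
D + A(l(7, F(z(2, 0), 1)), -27) = 4423 - 3*(-27) = 4423 + 81 = 4504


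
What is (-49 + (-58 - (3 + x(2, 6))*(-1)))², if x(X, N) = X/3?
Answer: 96100/9 ≈ 10678.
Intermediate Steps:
x(X, N) = X/3 (x(X, N) = X*(⅓) = X/3)
(-49 + (-58 - (3 + x(2, 6))*(-1)))² = (-49 + (-58 - (3 + (⅓)*2)*(-1)))² = (-49 + (-58 - (3 + ⅔)*(-1)))² = (-49 + (-58 - 11*(-1)/3))² = (-49 + (-58 - 1*(-11/3)))² = (-49 + (-58 + 11/3))² = (-49 - 163/3)² = (-310/3)² = 96100/9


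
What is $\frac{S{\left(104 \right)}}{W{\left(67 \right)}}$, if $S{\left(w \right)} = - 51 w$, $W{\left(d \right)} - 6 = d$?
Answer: $- \frac{5304}{73} \approx -72.657$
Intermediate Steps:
$W{\left(d \right)} = 6 + d$
$\frac{S{\left(104 \right)}}{W{\left(67 \right)}} = \frac{\left(-51\right) 104}{6 + 67} = - \frac{5304}{73}$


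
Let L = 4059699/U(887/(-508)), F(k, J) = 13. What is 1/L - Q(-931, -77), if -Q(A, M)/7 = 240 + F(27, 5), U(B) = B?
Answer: 3652381279045/2062327092 ≈ 1771.0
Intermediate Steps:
Q(A, M) = -1771 (Q(A, M) = -7*(240 + 13) = -7*253 = -1771)
L = -2062327092/887 (L = 4059699/((887/(-508))) = 4059699/((887*(-1/508))) = 4059699/(-887/508) = 4059699*(-508/887) = -2062327092/887 ≈ -2.3251e+6)
1/L - Q(-931, -77) = 1/(-2062327092/887) - 1*(-1771) = -887/2062327092 + 1771 = 3652381279045/2062327092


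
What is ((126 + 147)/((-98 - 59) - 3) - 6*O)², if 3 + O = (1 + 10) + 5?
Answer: 162639009/25600 ≈ 6353.1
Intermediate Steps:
O = 13 (O = -3 + ((1 + 10) + 5) = -3 + (11 + 5) = -3 + 16 = 13)
((126 + 147)/((-98 - 59) - 3) - 6*O)² = ((126 + 147)/((-98 - 59) - 3) - 6*13)² = (273/(-157 - 3) - 78)² = (273/(-160) - 78)² = (273*(-1/160) - 78)² = (-273/160 - 78)² = (-12753/160)² = 162639009/25600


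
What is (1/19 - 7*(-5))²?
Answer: 443556/361 ≈ 1228.7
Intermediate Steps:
(1/19 - 7*(-5))² = (1/19 + 35)² = (666/19)² = 443556/361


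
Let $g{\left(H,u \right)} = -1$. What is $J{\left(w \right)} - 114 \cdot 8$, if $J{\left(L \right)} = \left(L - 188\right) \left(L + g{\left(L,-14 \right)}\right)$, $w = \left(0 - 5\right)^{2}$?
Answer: $-4824$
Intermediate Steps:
$w = 25$ ($w = \left(-5\right)^{2} = 25$)
$J{\left(L \right)} = \left(-1 + L\right) \left(-188 + L\right)$ ($J{\left(L \right)} = \left(L - 188\right) \left(L - 1\right) = \left(-188 + L\right) \left(-1 + L\right) = \left(-1 + L\right) \left(-188 + L\right)$)
$J{\left(w \right)} - 114 \cdot 8 = \left(188 + 25^{2} - 4725\right) - 114 \cdot 8 = \left(188 + 625 - 4725\right) - 912 = -3912 - 912 = -4824$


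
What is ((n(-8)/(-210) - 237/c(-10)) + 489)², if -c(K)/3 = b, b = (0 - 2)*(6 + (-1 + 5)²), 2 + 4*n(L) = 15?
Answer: 20264645647129/85377600 ≈ 2.3735e+5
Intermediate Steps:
n(L) = 13/4 (n(L) = -½ + (¼)*15 = -½ + 15/4 = 13/4)
b = -44 (b = -2*(6 + 4²) = -2*(6 + 16) = -2*22 = -44)
c(K) = 132 (c(K) = -3*(-44) = 132)
((n(-8)/(-210) - 237/c(-10)) + 489)² = (((13/4)/(-210) - 237/132) + 489)² = (((13/4)*(-1/210) - 237*1/132) + 489)² = ((-13/840 - 79/44) + 489)² = (-16733/9240 + 489)² = (4501627/9240)² = 20264645647129/85377600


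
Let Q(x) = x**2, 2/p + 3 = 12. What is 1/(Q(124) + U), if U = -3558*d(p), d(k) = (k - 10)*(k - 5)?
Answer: -27/4072672 ≈ -6.6296e-6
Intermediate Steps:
p = 2/9 (p = 2/(-3 + 12) = 2/9 ≈ 0.22222)
d(k) = (-10 + k)*(-5 + k)
U = -4487824/27 (U = -3558*(50 + (2/9)**2 - 15*2/9) = -3558*(50 + 4/81 - 10/3) = -3558*3784/81 = -4487824/27 ≈ -1.6622e+5)
1/(Q(124) + U) = 1/(124**2 - 4487824/27) = 1/(15376 - 4487824/27) = 1/(-4072672/27) = -27/4072672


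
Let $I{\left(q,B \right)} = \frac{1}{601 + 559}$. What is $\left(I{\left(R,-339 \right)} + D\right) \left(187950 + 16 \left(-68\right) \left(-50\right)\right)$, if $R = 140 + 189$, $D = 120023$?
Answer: $\frac{3374158614035}{116} \approx 2.9088 \cdot 10^{10}$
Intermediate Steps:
$R = 329$
$I{\left(q,B \right)} = \frac{1}{1160}$
$\left(I{\left(R,-339 \right)} + D\right) \left(187950 + 16 \left(-68\right) \left(-50\right)\right) = \left(\frac{1}{1160} + 120023\right) \left(187950 + 16 \left(-68\right) \left(-50\right)\right) = \frac{139226681 \left(187950 - -54400\right)}{1160} = \frac{139226681 \left(187950 + 54400\right)}{1160} = \frac{139226681}{1160} \cdot 242350 = \frac{3374158614035}{116}$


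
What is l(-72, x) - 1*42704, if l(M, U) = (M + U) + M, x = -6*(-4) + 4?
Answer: -42820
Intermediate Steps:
x = 28 (x = 24 + 4 = 28)
l(M, U) = U + 2*M
l(-72, x) - 1*42704 = (28 + 2*(-72)) - 1*42704 = (28 - 144) - 42704 = -116 - 42704 = -42820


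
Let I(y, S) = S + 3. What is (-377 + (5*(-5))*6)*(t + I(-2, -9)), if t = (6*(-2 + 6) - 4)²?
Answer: -207638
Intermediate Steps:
I(y, S) = 3 + S
t = 400 (t = (6*4 - 4)² = (24 - 4)² = 20² = 400)
(-377 + (5*(-5))*6)*(t + I(-2, -9)) = (-377 + (5*(-5))*6)*(400 + (3 - 9)) = (-377 - 25*6)*(400 - 6) = (-377 - 150)*394 = -527*394 = -207638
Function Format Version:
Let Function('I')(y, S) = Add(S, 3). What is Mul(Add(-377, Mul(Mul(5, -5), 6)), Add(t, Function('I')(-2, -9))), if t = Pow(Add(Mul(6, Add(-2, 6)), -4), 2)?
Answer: -207638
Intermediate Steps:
Function('I')(y, S) = Add(3, S)
t = 400 (t = Pow(Add(Mul(6, 4), -4), 2) = Pow(Add(24, -4), 2) = Pow(20, 2) = 400)
Mul(Add(-377, Mul(Mul(5, -5), 6)), Add(t, Function('I')(-2, -9))) = Mul(Add(-377, Mul(Mul(5, -5), 6)), Add(400, Add(3, -9))) = Mul(Add(-377, Mul(-25, 6)), Add(400, -6)) = Mul(Add(-377, -150), 394) = Mul(-527, 394) = -207638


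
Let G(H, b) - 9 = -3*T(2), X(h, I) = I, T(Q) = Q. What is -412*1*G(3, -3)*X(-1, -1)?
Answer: 1236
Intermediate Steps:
G(H, b) = 3 (G(H, b) = 9 - 3*2 = 9 - 6 = 3)
-412*1*G(3, -3)*X(-1, -1) = -412*1*3*(-1) = -1236*(-1) = -412*(-3) = 1236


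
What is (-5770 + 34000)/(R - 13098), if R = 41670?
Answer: 4705/4762 ≈ 0.98803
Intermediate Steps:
(-5770 + 34000)/(R - 13098) = (-5770 + 34000)/(41670 - 13098) = 28230/28572 = 28230*(1/28572) = 4705/4762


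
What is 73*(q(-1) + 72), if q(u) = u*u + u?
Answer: 5256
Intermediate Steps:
q(u) = u + u² (q(u) = u² + u = u + u²)
73*(q(-1) + 72) = 73*(-(1 - 1) + 72) = 73*(-1*0 + 72) = 73*(0 + 72) = 73*72 = 5256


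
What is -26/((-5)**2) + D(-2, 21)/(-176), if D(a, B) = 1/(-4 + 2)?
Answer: -9127/8800 ≈ -1.0372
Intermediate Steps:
D(a, B) = -1/2 (D(a, B) = 1/(-2) = -1/2)
-26/((-5)**2) + D(-2, 21)/(-176) = -26/((-5)**2) - 1/2/(-176) = -26/25 - 1/2*(-1/176) = -26*1/25 + 1/352 = -26/25 + 1/352 = -9127/8800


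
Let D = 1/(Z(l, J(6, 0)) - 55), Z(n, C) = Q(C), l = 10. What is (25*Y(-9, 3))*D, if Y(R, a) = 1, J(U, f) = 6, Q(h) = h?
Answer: -25/49 ≈ -0.51020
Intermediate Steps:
Z(n, C) = C
D = -1/49 (D = 1/(6 - 55) = 1/(-49) = -1/49 ≈ -0.020408)
(25*Y(-9, 3))*D = (25*1)*(-1/49) = 25*(-1/49) = -25/49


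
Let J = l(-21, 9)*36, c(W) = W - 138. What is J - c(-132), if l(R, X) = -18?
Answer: -378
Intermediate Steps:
c(W) = -138 + W
J = -648 (J = -18*36 = -648)
J - c(-132) = -648 - (-138 - 132) = -648 - 1*(-270) = -648 + 270 = -378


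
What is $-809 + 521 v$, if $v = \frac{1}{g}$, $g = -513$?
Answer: $- \frac{415538}{513} \approx -810.02$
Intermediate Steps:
$v = - \frac{1}{513}$ ($v = \frac{1}{-513} = - \frac{1}{513} \approx -0.0019493$)
$-809 + 521 v = -809 + 521 \left(- \frac{1}{513}\right) = -809 - \frac{521}{513} = - \frac{415538}{513}$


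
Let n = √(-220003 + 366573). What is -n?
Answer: -√146570 ≈ -382.84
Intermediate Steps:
n = √146570 ≈ 382.84
-n = -√146570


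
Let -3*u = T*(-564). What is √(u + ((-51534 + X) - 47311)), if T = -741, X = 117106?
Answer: I*√121047 ≈ 347.92*I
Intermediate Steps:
u = -139308 (u = -(-247)*(-564) = -⅓*417924 = -139308)
√(u + ((-51534 + X) - 47311)) = √(-139308 + ((-51534 + 117106) - 47311)) = √(-139308 + (65572 - 47311)) = √(-139308 + 18261) = √(-121047) = I*√121047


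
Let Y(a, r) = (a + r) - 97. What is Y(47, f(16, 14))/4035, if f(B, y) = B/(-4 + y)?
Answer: -242/20175 ≈ -0.011995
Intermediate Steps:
Y(a, r) = -97 + a + r
Y(47, f(16, 14))/4035 = (-97 + 47 + 16/(-4 + 14))/4035 = (-97 + 47 + 16/10)*(1/4035) = (-97 + 47 + 16*(⅒))*(1/4035) = (-97 + 47 + 8/5)*(1/4035) = -242/5*1/4035 = -242/20175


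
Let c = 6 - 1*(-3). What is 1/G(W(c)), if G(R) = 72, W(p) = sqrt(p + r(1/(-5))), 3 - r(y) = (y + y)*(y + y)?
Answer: 1/72 ≈ 0.013889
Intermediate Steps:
c = 9 (c = 6 + 3 = 9)
r(y) = 3 - 4*y**2 (r(y) = 3 - (y + y)*(y + y) = 3 - 2*y*2*y = 3 - 4*y**2)
W(p) = sqrt(71/25 + p) (W(p) = sqrt(p + (3 - 4*(1/(-5))**2)) = sqrt(p + (3 - 4*(1*(-1/5))**2)) = sqrt(p + (3 - 4*(-1/5)**2)) = sqrt(p + (3 - 4*1/25)) = sqrt(p + (3 - 4/25)) = sqrt(p + 71/25) = sqrt(71/25 + p))
1/G(W(c)) = 1/72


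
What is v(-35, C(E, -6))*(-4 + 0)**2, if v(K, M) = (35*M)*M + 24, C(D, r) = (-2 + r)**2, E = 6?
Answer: 2294144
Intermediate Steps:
v(K, M) = 24 + 35*M**2 (v(K, M) = 35*M**2 + 24 = 24 + 35*M**2)
v(-35, C(E, -6))*(-4 + 0)**2 = (24 + 35*((-2 - 6)**2)**2)*(-4 + 0)**2 = (24 + 35*((-8)**2)**2)*(-4)**2 = (24 + 35*64**2)*16 = (24 + 35*4096)*16 = (24 + 143360)*16 = 143384*16 = 2294144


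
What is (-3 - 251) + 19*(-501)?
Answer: -9773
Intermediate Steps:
(-3 - 251) + 19*(-501) = -254 - 9519 = -9773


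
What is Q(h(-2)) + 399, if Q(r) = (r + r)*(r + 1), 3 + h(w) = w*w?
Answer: 403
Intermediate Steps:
h(w) = -3 + w² (h(w) = -3 + w*w = -3 + w²)
Q(r) = 2*r*(1 + r) (Q(r) = (2*r)*(1 + r) = 2*r*(1 + r))
Q(h(-2)) + 399 = 2*(-3 + (-2)²)*(1 + (-3 + (-2)²)) + 399 = 2*(-3 + 4)*(1 + (-3 + 4)) + 399 = 2*1*(1 + 1) + 399 = 2*1*2 + 399 = 4 + 399 = 403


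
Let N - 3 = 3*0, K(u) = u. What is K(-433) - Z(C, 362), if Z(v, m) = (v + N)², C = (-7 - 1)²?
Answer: -4922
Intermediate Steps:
N = 3 (N = 3 + 3*0 = 3 + 0 = 3)
C = 64 (C = (-8)² = 64)
Z(v, m) = (3 + v)² (Z(v, m) = (v + 3)² = (3 + v)²)
K(-433) - Z(C, 362) = -433 - (3 + 64)² = -433 - 1*67² = -433 - 1*4489 = -433 - 4489 = -4922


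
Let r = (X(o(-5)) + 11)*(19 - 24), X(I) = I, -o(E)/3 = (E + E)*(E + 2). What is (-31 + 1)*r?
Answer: -11850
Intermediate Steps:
o(E) = -6*E*(2 + E) (o(E) = -3*(E + E)*(E + 2) = -3*2*E*(2 + E) = -6*E*(2 + E))
r = 395 (r = (-6*(-5)*(2 - 5) + 11)*(19 - 24) = (-6*(-5)*(-3) + 11)*(-5) = (-90 + 11)*(-5) = -79*(-5) = 395)
(-31 + 1)*r = (-31 + 1)*395 = -30*395 = -11850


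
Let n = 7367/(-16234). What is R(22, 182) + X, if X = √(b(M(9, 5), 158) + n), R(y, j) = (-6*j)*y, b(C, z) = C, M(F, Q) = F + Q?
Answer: -24024 + √3570002706/16234 ≈ -24020.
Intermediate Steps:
n = -7367/16234 (n = 7367*(-1/16234) = -7367/16234 ≈ -0.45380)
R(y, j) = -6*j*y
X = √3570002706/16234 (X = √((9 + 5) - 7367/16234) = √(14 - 7367/16234) = √(219909/16234) = √3570002706/16234 ≈ 3.6805)
R(22, 182) + X = -6*182*22 + √3570002706/16234 = -24024 + √3570002706/16234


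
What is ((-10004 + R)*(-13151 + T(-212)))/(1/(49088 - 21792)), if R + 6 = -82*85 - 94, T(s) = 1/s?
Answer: 324839691756688/53 ≈ 6.1291e+12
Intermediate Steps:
R = -7070 (R = -6 + (-82*85 - 94) = -6 + (-6970 - 94) = -6 - 7064 = -7070)
((-10004 + R)*(-13151 + T(-212)))/(1/(49088 - 21792)) = ((-10004 - 7070)*(-13151 + 1/(-212)))/(1/(49088 - 21792)) = (-17074*(-13151 - 1/212))/(1/27296) = (-17074*(-2788013/212))/(1/27296) = (23801266981/106)*27296 = 324839691756688/53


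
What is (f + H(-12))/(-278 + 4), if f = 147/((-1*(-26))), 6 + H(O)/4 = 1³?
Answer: 373/7124 ≈ 0.052358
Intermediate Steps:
H(O) = -20 (H(O) = -24 + 4*1³ = -24 + 4*1 = -24 + 4 = -20)
f = 147/26 ≈ 5.6538
(f + H(-12))/(-278 + 4) = (147/26 - 20)/(-278 + 4) = -373/26/(-274) = -373/26*(-1/274) = 373/7124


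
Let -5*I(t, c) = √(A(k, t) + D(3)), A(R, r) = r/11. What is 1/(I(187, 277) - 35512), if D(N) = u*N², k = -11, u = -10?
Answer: -887800/31527553673 + 5*I*√73/31527553673 ≈ -2.8159e-5 + 1.355e-9*I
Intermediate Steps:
A(R, r) = r/11 (A(R, r) = r*(1/11) = r/11)
D(N) = -10*N²
I(t, c) = -√(-90 + t/11)/5 (I(t, c) = -√(t/11 - 10*3²)/5 = -√(t/11 - 10*9)/5 = -√(t/11 - 90)/5 = -√(-90 + t/11)/5)
1/(I(187, 277) - 35512) = 1/(-√(-10890 + 11*187)/55 - 35512) = 1/(-√(-10890 + 2057)/55 - 35512) = 1/(-I*√73/5 - 35512) = 1/(-35512 - I*√73/5)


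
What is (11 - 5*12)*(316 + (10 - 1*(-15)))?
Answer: -16709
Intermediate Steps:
(11 - 5*12)*(316 + (10 - 1*(-15))) = (11 - 60)*(316 + (10 + 15)) = -49*(316 + 25) = -49*341 = -16709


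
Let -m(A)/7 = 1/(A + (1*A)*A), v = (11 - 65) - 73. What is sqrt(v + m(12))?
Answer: I*sqrt(772941)/78 ≈ 11.271*I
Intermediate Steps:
v = -127 (v = -54 - 73 = -127)
m(A) = -7/(A + A**2) (m(A) = -7/(A + (1*A)*A) = -7/(A + A*A) = -7/(A + A**2))
sqrt(v + m(12)) = sqrt(-127 - 7/(12*(1 + 12))) = sqrt(-127 - 7*1/12/13) = sqrt(-127 - 7*1/12*1/13) = sqrt(-127 - 7/156) = sqrt(-19819/156) = I*sqrt(772941)/78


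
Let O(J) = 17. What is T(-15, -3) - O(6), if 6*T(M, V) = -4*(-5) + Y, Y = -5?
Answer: -29/2 ≈ -14.500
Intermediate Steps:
T(M, V) = 5/2 (T(M, V) = (-4*(-5) - 5)/6 = (20 - 5)/6 = (1/6)*15 = 5/2)
T(-15, -3) - O(6) = 5/2 - 1*17 = 5/2 - 17 = -29/2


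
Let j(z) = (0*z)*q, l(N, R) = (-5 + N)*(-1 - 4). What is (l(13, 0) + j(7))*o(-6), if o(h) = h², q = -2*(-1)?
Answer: -1440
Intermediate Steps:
q = 2
l(N, R) = 25 - 5*N (l(N, R) = (-5 + N)*(-5) = 25 - 5*N)
j(z) = 0 (j(z) = (0*z)*2 = 0*2 = 0)
(l(13, 0) + j(7))*o(-6) = ((25 - 5*13) + 0)*(-6)² = ((25 - 65) + 0)*36 = (-40 + 0)*36 = -40*36 = -1440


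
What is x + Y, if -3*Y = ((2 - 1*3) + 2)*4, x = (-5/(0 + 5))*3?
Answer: -13/3 ≈ -4.3333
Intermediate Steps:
x = -3 (x = (-5/5)*3 = ((⅕)*(-5))*3 = -1*3 = -3)
Y = -4/3 (Y = -((2 - 1*3) + 2)*4/3 = -((2 - 3) + 2)*4/3 = -(-1 + 2)*4/3 = -4/3 ≈ -1.3333)
x + Y = -3 - 4/3 = -13/3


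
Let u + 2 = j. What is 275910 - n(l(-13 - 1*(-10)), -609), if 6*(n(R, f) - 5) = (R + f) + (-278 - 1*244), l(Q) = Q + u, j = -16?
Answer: 276097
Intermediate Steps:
u = -18 (u = -2 - 16 = -18)
l(Q) = -18 + Q (l(Q) = Q - 18 = -18 + Q)
n(R, f) = -82 + R/6 + f/6 (n(R, f) = 5 + ((R + f) + (-278 - 1*244))/6 = 5 + ((R + f) + (-278 - 244))/6 = 5 + ((R + f) - 522)/6 = 5 + (-522 + R + f)/6 = 5 + (-87 + R/6 + f/6) = -82 + R/6 + f/6)
275910 - n(l(-13 - 1*(-10)), -609) = 275910 - (-82 + (-18 + (-13 - 1*(-10)))/6 + (⅙)*(-609)) = 275910 - (-82 + (-18 + (-13 + 10))/6 - 203/2) = 275910 - (-82 + (-18 - 3)/6 - 203/2) = 275910 - (-82 + (⅙)*(-21) - 203/2) = 275910 - (-82 - 7/2 - 203/2) = 275910 - 1*(-187) = 275910 + 187 = 276097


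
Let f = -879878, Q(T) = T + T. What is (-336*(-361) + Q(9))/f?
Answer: -60657/439939 ≈ -0.13788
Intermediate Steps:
Q(T) = 2*T
(-336*(-361) + Q(9))/f = (-336*(-361) + 2*9)/(-879878) = (121296 + 18)*(-1/879878) = 121314*(-1/879878) = -60657/439939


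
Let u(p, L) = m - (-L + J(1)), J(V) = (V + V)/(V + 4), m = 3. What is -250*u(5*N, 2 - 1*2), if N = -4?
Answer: -650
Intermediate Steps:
J(V) = 2*V/(4 + V) (J(V) = (2*V)/(4 + V) = 2*V/(4 + V))
u(p, L) = 13/5 + L (u(p, L) = 3 - (-L + 2*1/(4 + 1)) = 3 - (-L + 2*1/5) = 3 - (-L + 2*1*(⅕)) = 3 - (-L + ⅖) = 3 - (⅖ - L) = 3 + (-⅖ + L) = 13/5 + L)
-250*u(5*N, 2 - 1*2) = -250*(13/5 + (2 - 1*2)) = -250*(13/5 + (2 - 2)) = -250*(13/5 + 0) = -250*13/5 = -650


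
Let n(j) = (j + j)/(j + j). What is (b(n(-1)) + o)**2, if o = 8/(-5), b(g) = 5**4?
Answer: 9715689/25 ≈ 3.8863e+5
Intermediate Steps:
n(j) = 1 (n(j) = (2*j)/((2*j)) = (2*j)*(1/(2*j)) = 1)
b(g) = 625
o = -8/5 (o = 8*(-1/5) = -8/5 ≈ -1.6000)
(b(n(-1)) + o)**2 = (625 - 8/5)**2 = (3117/5)**2 = 9715689/25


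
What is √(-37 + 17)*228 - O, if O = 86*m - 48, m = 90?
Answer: -7692 + 456*I*√5 ≈ -7692.0 + 1019.6*I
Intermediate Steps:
O = 7692 (O = 86*90 - 48 = 7740 - 48 = 7692)
√(-37 + 17)*228 - O = √(-37 + 17)*228 - 1*7692 = √(-20)*228 - 7692 = (2*I*√5)*228 - 7692 = 456*I*√5 - 7692 = -7692 + 456*I*√5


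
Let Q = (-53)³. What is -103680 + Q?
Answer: -252557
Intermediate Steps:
Q = -148877
-103680 + Q = -103680 - 148877 = -252557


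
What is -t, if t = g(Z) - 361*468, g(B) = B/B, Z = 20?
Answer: 168947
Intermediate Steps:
g(B) = 1
t = -168947 (t = 1 - 361*468 = 1 - 168948 = -168947)
-t = -1*(-168947) = 168947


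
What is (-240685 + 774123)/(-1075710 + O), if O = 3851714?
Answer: 266719/1388002 ≈ 0.19216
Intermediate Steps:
(-240685 + 774123)/(-1075710 + O) = (-240685 + 774123)/(-1075710 + 3851714) = 533438/2776004 = 533438*(1/2776004) = 266719/1388002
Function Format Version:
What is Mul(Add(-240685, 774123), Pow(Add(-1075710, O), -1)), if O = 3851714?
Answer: Rational(266719, 1388002) ≈ 0.19216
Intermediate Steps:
Mul(Add(-240685, 774123), Pow(Add(-1075710, O), -1)) = Mul(Add(-240685, 774123), Pow(Add(-1075710, 3851714), -1)) = Mul(533438, Pow(2776004, -1)) = Mul(533438, Rational(1, 2776004)) = Rational(266719, 1388002)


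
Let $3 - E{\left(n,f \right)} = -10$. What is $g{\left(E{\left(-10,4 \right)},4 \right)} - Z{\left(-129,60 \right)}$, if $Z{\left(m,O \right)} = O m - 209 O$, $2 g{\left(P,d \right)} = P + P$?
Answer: $20293$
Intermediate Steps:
$E{\left(n,f \right)} = 13$ ($E{\left(n,f \right)} = 3 - -10 = 3 + 10 = 13$)
$g{\left(P,d \right)} = P$ ($g{\left(P,d \right)} = \frac{P + P}{2} = \frac{2 P}{2} = P$)
$Z{\left(m,O \right)} = - 209 O + O m$
$g{\left(E{\left(-10,4 \right)},4 \right)} - Z{\left(-129,60 \right)} = 13 - 60 \left(-209 - 129\right) = 13 - 60 \left(-338\right) = 13 - -20280 = 13 + 20280 = 20293$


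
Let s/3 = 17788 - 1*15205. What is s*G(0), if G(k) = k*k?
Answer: 0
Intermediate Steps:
G(k) = k²
s = 7749 (s = 3*(17788 - 1*15205) = 3*(17788 - 15205) = 3*2583 = 7749)
s*G(0) = 7749*0² = 7749*0 = 0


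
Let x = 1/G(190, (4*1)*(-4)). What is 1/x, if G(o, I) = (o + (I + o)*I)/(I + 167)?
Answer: -2594/151 ≈ -17.179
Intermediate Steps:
G(o, I) = (o + I*(I + o))/(167 + I)
x = -151/2594 (x = 1/((190 + ((4*1)*(-4))² + ((4*1)*(-4))*190)/(167 + (4*1)*(-4))) = 1/((190 + (4*(-4))² + (4*(-4))*190)/(167 + 4*(-4))) = 1/((190 + (-16)² - 16*190)/(167 - 16)) = 1/((190 + 256 - 3040)/151) = 1/((1/151)*(-2594)) = 1/(-2594/151) = -151/2594 ≈ -0.058211)
1/x = 1/(-151/2594) = -2594/151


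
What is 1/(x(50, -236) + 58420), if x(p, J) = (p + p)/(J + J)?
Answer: 118/6893535 ≈ 1.7117e-5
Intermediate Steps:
x(p, J) = p/J (x(p, J) = (2*p)/((2*J)) = (2*p)*(1/(2*J)) = p/J)
1/(x(50, -236) + 58420) = 1/(50/(-236) + 58420) = 1/(50*(-1/236) + 58420) = 1/(-25/118 + 58420) = 1/(6893535/118) = 118/6893535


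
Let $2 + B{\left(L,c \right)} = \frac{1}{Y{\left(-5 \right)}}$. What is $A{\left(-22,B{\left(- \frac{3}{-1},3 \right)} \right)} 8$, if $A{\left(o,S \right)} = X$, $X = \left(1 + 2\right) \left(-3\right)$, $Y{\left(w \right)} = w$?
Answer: $-72$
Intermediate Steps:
$X = -9$ ($X = 3 \left(-3\right) = -9$)
$B{\left(L,c \right)} = - \frac{11}{5}$ ($B{\left(L,c \right)} = -2 + \frac{1}{-5} = -2 - \frac{1}{5} = - \frac{11}{5}$)
$A{\left(o,S \right)} = -9$
$A{\left(-22,B{\left(- \frac{3}{-1},3 \right)} \right)} 8 = \left(-9\right) 8 = -72$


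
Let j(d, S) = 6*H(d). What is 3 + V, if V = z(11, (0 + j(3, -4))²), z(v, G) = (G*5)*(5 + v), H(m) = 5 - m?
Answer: 11523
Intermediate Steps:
j(d, S) = 30 - 6*d (j(d, S) = 6*(5 - d) = 30 - 6*d)
z(v, G) = 5*G*(5 + v) (z(v, G) = (5*G)*(5 + v) = 5*G*(5 + v))
V = 11520 (V = 5*(0 + (30 - 6*3))²*(5 + 11) = 5*(0 + (30 - 18))²*16 = 5*(0 + 12)²*16 = 5*12²*16 = 5*144*16 = 11520)
3 + V = 3 + 11520 = 11523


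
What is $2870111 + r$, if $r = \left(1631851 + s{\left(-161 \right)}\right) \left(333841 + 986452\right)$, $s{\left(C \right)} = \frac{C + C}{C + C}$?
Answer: $2154525642747$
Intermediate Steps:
$s{\left(C \right)} = 1$ ($s{\left(C \right)} = \frac{2 C}{2 C} = 2 C \frac{1}{2 C} = 1$)
$r = 2154522772636$ ($r = \left(1631851 + 1\right) \left(333841 + 986452\right) = 1631852 \cdot 1320293 = 2154522772636$)
$2870111 + r = 2870111 + 2154522772636 = 2154525642747$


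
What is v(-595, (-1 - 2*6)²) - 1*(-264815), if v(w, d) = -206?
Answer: 264609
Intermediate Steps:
v(-595, (-1 - 2*6)²) - 1*(-264815) = -206 - 1*(-264815) = -206 + 264815 = 264609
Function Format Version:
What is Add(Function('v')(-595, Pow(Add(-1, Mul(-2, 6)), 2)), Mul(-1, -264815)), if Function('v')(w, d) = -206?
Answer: 264609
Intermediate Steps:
Add(Function('v')(-595, Pow(Add(-1, Mul(-2, 6)), 2)), Mul(-1, -264815)) = Add(-206, Mul(-1, -264815)) = Add(-206, 264815) = 264609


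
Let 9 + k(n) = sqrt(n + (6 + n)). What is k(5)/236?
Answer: -5/236 ≈ -0.021186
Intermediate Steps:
k(n) = -9 + sqrt(6 + 2*n) (k(n) = -9 + sqrt(n + (6 + n)) = -9 + sqrt(6 + 2*n))
k(5)/236 = (-9 + sqrt(6 + 2*5))/236 = (-9 + sqrt(6 + 10))*(1/236) = (-9 + sqrt(16))*(1/236) = (-9 + 4)*(1/236) = -5*1/236 = -5/236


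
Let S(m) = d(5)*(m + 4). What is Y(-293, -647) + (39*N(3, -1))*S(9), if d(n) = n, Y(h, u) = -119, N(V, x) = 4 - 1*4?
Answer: -119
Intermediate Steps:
N(V, x) = 0 (N(V, x) = 4 - 4 = 0)
S(m) = 20 + 5*m (S(m) = 5*(m + 4) = 5*(4 + m) = 20 + 5*m)
Y(-293, -647) + (39*N(3, -1))*S(9) = -119 + (39*0)*(20 + 5*9) = -119 + 0*(20 + 45) = -119 + 0*65 = -119 + 0 = -119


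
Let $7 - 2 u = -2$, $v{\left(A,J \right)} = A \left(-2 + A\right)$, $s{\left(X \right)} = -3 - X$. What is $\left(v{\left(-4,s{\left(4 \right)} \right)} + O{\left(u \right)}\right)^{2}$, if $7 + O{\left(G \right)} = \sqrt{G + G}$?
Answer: $400$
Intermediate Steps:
$u = \frac{9}{2}$ ($u = \frac{7}{2} - -1 = \frac{7}{2} + 1 = \frac{9}{2} \approx 4.5$)
$O{\left(G \right)} = -7 + \sqrt{2} \sqrt{G}$ ($O{\left(G \right)} = -7 + \sqrt{G + G} = -7 + \sqrt{2 G} = -7 + \sqrt{2} \sqrt{G}$)
$\left(v{\left(-4,s{\left(4 \right)} \right)} + O{\left(u \right)}\right)^{2} = \left(- 4 \left(-2 - 4\right) - \left(7 - \sqrt{2} \sqrt{\frac{9}{2}}\right)\right)^{2} = \left(\left(-4\right) \left(-6\right) - \left(7 - \sqrt{2} \frac{3 \sqrt{2}}{2}\right)\right)^{2} = \left(24 + \left(-7 + 3\right)\right)^{2} = \left(24 - 4\right)^{2} = 20^{2} = 400$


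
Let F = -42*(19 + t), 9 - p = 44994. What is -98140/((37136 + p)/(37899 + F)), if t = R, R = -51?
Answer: 3851308020/7849 ≈ 4.9068e+5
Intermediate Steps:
p = -44985 (p = 9 - 1*44994 = 9 - 44994 = -44985)
t = -51
F = 1344 (F = -42*(19 - 51) = -42*(-32) = 1344)
-98140/((37136 + p)/(37899 + F)) = -98140/((37136 - 44985)/(37899 + 1344)) = -98140/((-7849/39243)) = -98140/((-7849*1/39243)) = -98140/(-7849/39243) = -98140*(-39243)/7849 = -1*(-3851308020/7849) = 3851308020/7849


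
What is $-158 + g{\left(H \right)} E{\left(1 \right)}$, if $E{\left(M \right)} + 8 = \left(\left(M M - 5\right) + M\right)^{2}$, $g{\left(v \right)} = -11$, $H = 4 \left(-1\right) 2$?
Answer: $-169$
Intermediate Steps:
$H = -8$ ($H = \left(-4\right) 2 = -8$)
$E{\left(M \right)} = -8 + \left(-5 + M + M^{2}\right)^{2}$ ($E{\left(M \right)} = -8 + \left(\left(M M - 5\right) + M\right)^{2} = -8 + \left(\left(M^{2} - 5\right) + M\right)^{2} = -8 + \left(\left(-5 + M^{2}\right) + M\right)^{2} = -8 + \left(-5 + M + M^{2}\right)^{2}$)
$-158 + g{\left(H \right)} E{\left(1 \right)} = -158 - 11 \left(-8 + \left(-5 + 1 + 1^{2}\right)^{2}\right) = -158 - 11 \left(-8 + \left(-5 + 1 + 1\right)^{2}\right) = -158 - 11 \left(-8 + \left(-3\right)^{2}\right) = -158 - 11 \left(-8 + 9\right) = -158 - 11 = -169$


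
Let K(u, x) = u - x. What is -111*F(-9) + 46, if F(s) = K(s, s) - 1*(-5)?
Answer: -509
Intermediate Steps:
F(s) = 5 (F(s) = (s - s) - 1*(-5) = 0 + 5 = 5)
-111*F(-9) + 46 = -111*5 + 46 = -555 + 46 = -509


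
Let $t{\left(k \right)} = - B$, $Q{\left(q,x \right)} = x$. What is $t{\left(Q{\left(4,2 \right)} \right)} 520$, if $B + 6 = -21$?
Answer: $14040$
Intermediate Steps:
$B = -27$ ($B = -6 - 21 = -27$)
$t{\left(k \right)} = 27$ ($t{\left(k \right)} = \left(-1\right) \left(-27\right) = 27$)
$t{\left(Q{\left(4,2 \right)} \right)} 520 = 27 \cdot 520 = 14040$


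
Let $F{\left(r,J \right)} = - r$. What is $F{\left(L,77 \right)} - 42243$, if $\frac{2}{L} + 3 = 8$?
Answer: $- \frac{211217}{5} \approx -42243.0$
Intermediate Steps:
$L = \frac{2}{5}$ ($L = \frac{2}{-3 + 8} = \frac{2}{5} \approx 0.4$)
$F{\left(L,77 \right)} - 42243 = \left(-1\right) \frac{2}{5} - 42243 = - \frac{2}{5} - 42243 = - \frac{211217}{5}$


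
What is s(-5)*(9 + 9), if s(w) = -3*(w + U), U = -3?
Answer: 432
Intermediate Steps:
s(w) = 9 - 3*w (s(w) = -3*(w - 3) = -3*(-3 + w) = 9 - 3*w)
s(-5)*(9 + 9) = (9 - 3*(-5))*(9 + 9) = (9 + 15)*18 = 24*18 = 432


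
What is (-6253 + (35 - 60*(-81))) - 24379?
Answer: -25737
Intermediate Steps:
(-6253 + (35 - 60*(-81))) - 24379 = (-6253 + (35 + 4860)) - 24379 = (-6253 + 4895) - 24379 = -1358 - 24379 = -25737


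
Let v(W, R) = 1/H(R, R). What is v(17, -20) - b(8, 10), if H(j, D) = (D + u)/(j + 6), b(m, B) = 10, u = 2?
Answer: -83/9 ≈ -9.2222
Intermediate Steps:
H(j, D) = (2 + D)/(6 + j) (H(j, D) = (D + 2)/(j + 6) = (2 + D)/(6 + j))
v(W, R) = (6 + R)/(2 + R) (v(W, R) = 1/((2 + R)/(6 + R)) = (6 + R)/(2 + R))
v(17, -20) - b(8, 10) = (6 - 20)/(2 - 20) - 1*10 = -14/(-18) - 10 = -1/18*(-14) - 10 = 7/9 - 10 = -83/9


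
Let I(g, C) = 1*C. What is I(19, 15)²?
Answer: 225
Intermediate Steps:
I(g, C) = C
I(19, 15)² = 15² = 225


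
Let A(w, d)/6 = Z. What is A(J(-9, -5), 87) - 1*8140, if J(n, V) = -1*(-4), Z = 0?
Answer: -8140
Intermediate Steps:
J(n, V) = 4
A(w, d) = 0 (A(w, d) = 6*0 = 0)
A(J(-9, -5), 87) - 1*8140 = 0 - 1*8140 = 0 - 8140 = -8140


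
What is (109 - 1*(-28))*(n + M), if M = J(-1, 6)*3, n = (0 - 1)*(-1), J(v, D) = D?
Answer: 2603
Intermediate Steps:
n = 1 (n = -1*(-1) = 1)
M = 18 (M = 6*3 = 18)
(109 - 1*(-28))*(n + M) = (109 - 1*(-28))*(1 + 18) = (109 + 28)*19 = 137*19 = 2603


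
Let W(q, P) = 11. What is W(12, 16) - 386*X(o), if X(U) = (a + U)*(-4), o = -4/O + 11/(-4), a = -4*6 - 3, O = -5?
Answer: -223439/5 ≈ -44688.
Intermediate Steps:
a = -27 (a = -24 - 3 = -27)
o = -39/20 (o = -4/(-5) + 11/(-4) = -4*(-⅕) + 11*(-¼) = ⅘ - 11/4 = -39/20 ≈ -1.9500)
X(U) = 108 - 4*U (X(U) = (-27 + U)*(-4) = 108 - 4*U)
W(12, 16) - 386*X(o) = 11 - 386*(108 - 4*(-39/20)) = 11 - 386*(108 + 39/5) = 11 - 386*579/5 = 11 - 223494/5 = -223439/5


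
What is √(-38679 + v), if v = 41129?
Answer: 35*√2 ≈ 49.497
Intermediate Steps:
√(-38679 + v) = √(-38679 + 41129) = √2450 = 35*√2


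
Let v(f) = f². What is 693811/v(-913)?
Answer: 693811/833569 ≈ 0.83234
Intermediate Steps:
693811/v(-913) = 693811/((-913)²) = 693811/833569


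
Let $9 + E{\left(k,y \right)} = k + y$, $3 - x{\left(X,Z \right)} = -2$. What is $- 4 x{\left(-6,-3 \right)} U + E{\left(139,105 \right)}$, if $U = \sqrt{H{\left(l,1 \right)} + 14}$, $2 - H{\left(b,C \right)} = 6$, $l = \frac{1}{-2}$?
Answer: $235 - 20 \sqrt{10} \approx 171.75$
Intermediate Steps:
$x{\left(X,Z \right)} = 5$ ($x{\left(X,Z \right)} = 3 - -2 = 3 + 2 = 5$)
$l = - \frac{1}{2} \approx -0.5$
$H{\left(b,C \right)} = -4$ ($H{\left(b,C \right)} = 2 - 6 = -4$)
$U = \sqrt{10}$ ($U = \sqrt{-4 + 14} = \sqrt{10} \approx 3.1623$)
$E{\left(k,y \right)} = -9 + k + y$ ($E{\left(k,y \right)} = -9 + \left(k + y\right) = -9 + k + y$)
$- 4 x{\left(-6,-3 \right)} U + E{\left(139,105 \right)} = \left(-4\right) 5 \sqrt{10} + \left(-9 + 139 + 105\right) = - 20 \sqrt{10} + 235 = 235 - 20 \sqrt{10}$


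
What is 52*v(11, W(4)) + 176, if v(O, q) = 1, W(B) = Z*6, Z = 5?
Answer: 228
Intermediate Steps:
W(B) = 30 (W(B) = 5*6 = 30)
52*v(11, W(4)) + 176 = 52*1 + 176 = 52 + 176 = 228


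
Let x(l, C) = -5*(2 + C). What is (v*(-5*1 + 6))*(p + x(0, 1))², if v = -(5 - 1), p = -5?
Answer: -1600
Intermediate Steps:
x(l, C) = -10 - 5*C
v = -4 (v = -1*4 = -4)
(v*(-5*1 + 6))*(p + x(0, 1))² = (-4*(-5*1 + 6))*(-5 + (-10 - 5*1))² = (-4*(-5 + 6))*(-5 + (-10 - 5))² = (-4*1)*(-5 - 15)² = -4*(-20)² = -4*400 = -1600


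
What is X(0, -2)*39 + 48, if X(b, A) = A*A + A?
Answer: 126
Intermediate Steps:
X(b, A) = A + A² (X(b, A) = A² + A = A + A²)
X(0, -2)*39 + 48 = -2*(1 - 2)*39 + 48 = -2*(-1)*39 + 48 = 2*39 + 48 = 78 + 48 = 126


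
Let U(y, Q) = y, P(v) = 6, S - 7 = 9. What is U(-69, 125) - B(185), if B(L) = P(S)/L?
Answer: -12771/185 ≈ -69.032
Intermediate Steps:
S = 16 (S = 7 + 9 = 16)
B(L) = 6/L
U(-69, 125) - B(185) = -69 - 6/185 = -12771/185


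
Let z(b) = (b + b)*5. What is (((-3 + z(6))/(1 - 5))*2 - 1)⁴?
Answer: 12117361/16 ≈ 7.5734e+5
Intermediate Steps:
z(b) = 10*b (z(b) = (2*b)*5 = 10*b)
(((-3 + z(6))/(1 - 5))*2 - 1)⁴ = (((-3 + 10*6)/(1 - 5))*2 - 1)⁴ = (((-3 + 60)/(-4))*2 - 1)⁴ = ((57*(-¼))*2 - 1)⁴ = (-57/4*2 - 1)⁴ = (-57/2 - 1)⁴ = (-59/2)⁴ = 12117361/16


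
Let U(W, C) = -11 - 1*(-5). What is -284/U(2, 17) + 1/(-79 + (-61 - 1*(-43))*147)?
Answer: 224975/4753 ≈ 47.333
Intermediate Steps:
U(W, C) = -6 (U(W, C) = -11 + 5 = -6)
-284/U(2, 17) + 1/(-79 + (-61 - 1*(-43))*147) = -284/(-6) + 1/(-79 + (-61 - 1*(-43))*147) = -284*(-⅙) + (1/147)/(-79 + (-61 + 43)) = 142/3 + (1/147)/(-79 - 18) = 142/3 + (1/147)/(-97) = 142/3 - 1/97*1/147 = 142/3 - 1/14259 = 224975/4753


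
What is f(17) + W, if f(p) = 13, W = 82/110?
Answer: 756/55 ≈ 13.745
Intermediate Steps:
W = 41/55 (W = 82*(1/110) = 41/55 ≈ 0.74545)
f(17) + W = 13 + 41/55 = 756/55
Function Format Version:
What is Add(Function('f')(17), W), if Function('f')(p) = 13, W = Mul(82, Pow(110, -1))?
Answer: Rational(756, 55) ≈ 13.745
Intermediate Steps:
W = Rational(41, 55) (W = Mul(82, Rational(1, 110)) = Rational(41, 55) ≈ 0.74545)
Add(Function('f')(17), W) = Add(13, Rational(41, 55)) = Rational(756, 55)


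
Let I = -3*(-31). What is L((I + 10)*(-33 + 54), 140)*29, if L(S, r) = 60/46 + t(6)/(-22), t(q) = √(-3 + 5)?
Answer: 870/23 - 29*√2/22 ≈ 35.962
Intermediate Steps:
t(q) = √2
I = 93
L(S, r) = 30/23 - √2/22 (L(S, r) = 60/46 + √2/(-22) = 60*(1/46) + √2*(-1/22) = 30/23 - √2/22)
L((I + 10)*(-33 + 54), 140)*29 = (30/23 - √2/22)*29 = 870/23 - 29*√2/22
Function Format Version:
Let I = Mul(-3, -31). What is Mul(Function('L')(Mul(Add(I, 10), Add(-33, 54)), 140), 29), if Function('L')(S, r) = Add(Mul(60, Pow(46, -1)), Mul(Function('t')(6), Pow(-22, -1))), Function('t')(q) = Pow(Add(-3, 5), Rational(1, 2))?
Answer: Add(Rational(870, 23), Mul(Rational(-29, 22), Pow(2, Rational(1, 2)))) ≈ 35.962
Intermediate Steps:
Function('t')(q) = Pow(2, Rational(1, 2))
I = 93
Function('L')(S, r) = Add(Rational(30, 23), Mul(Rational(-1, 22), Pow(2, Rational(1, 2)))) (Function('L')(S, r) = Add(Mul(60, Pow(46, -1)), Mul(Pow(2, Rational(1, 2)), Pow(-22, -1))) = Add(Mul(60, Rational(1, 46)), Mul(Pow(2, Rational(1, 2)), Rational(-1, 22))) = Add(Rational(30, 23), Mul(Rational(-1, 22), Pow(2, Rational(1, 2)))))
Mul(Function('L')(Mul(Add(I, 10), Add(-33, 54)), 140), 29) = Mul(Add(Rational(30, 23), Mul(Rational(-1, 22), Pow(2, Rational(1, 2)))), 29) = Add(Rational(870, 23), Mul(Rational(-29, 22), Pow(2, Rational(1, 2))))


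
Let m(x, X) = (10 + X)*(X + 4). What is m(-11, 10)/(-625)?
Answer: -56/125 ≈ -0.44800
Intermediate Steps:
m(x, X) = (4 + X)*(10 + X) (m(x, X) = (10 + X)*(4 + X) = (4 + X)*(10 + X))
m(-11, 10)/(-625) = (40 + 10**2 + 14*10)/(-625) = (40 + 100 + 140)*(-1/625) = 280*(-1/625) = -56/125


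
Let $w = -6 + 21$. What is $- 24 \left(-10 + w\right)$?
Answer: $-120$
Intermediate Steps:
$w = 15$
$- 24 \left(-10 + w\right) = - 24 \left(-10 + 15\right) = \left(-24\right) 5 = -120$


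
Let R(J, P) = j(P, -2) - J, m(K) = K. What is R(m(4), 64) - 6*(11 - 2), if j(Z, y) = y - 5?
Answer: -65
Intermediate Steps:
j(Z, y) = -5 + y
R(J, P) = -7 - J (R(J, P) = (-5 - 2) - J = -7 - J)
R(m(4), 64) - 6*(11 - 2) = (-7 - 1*4) - 6*(11 - 2) = (-7 - 4) - 6*9 = -11 - 1*54 = -11 - 54 = -65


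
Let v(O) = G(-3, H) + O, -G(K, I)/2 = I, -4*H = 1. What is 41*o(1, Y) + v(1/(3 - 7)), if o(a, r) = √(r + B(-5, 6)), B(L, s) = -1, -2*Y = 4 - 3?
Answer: ¼ + 41*I*√6/2 ≈ 0.25 + 50.215*I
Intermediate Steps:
H = -¼ (H = -¼*1 = -¼ ≈ -0.25000)
G(K, I) = -2*I
Y = -½ (Y = -(4 - 3)/2 = -½*1 = -½ ≈ -0.50000)
o(a, r) = √(-1 + r) (o(a, r) = √(r - 1) = √(-1 + r))
v(O) = ½ + O (v(O) = -2*(-¼) + O = ½ + O)
41*o(1, Y) + v(1/(3 - 7)) = 41*√(-1 - ½) + (½ + 1/(3 - 7)) = 41*√(-3/2) + (½ + 1/(-4)) = 41*(I*√6/2) + (½ - ¼) = 41*I*√6/2 + ¼ = ¼ + 41*I*√6/2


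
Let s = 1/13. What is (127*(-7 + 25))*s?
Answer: 2286/13 ≈ 175.85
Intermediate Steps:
s = 1/13 ≈ 0.076923
(127*(-7 + 25))*s = (127*(-7 + 25))*(1/13) = (127*18)*(1/13) = 2286*(1/13) = 2286/13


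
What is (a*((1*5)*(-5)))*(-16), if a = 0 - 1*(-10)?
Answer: 4000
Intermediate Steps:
a = 10 (a = 0 + 10 = 10)
(a*((1*5)*(-5)))*(-16) = (10*((1*5)*(-5)))*(-16) = (10*(5*(-5)))*(-16) = (10*(-25))*(-16) = -250*(-16) = 4000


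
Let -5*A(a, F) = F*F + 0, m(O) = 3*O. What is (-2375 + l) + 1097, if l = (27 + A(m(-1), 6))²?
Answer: -22149/25 ≈ -885.96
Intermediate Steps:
A(a, F) = -F²/5 (A(a, F) = -(F*F + 0)/5 = -(F² + 0)/5 = -F²/5)
l = 9801/25 (l = (27 - ⅕*6²)² = (27 - ⅕*36)² = (27 - 36/5)² = (99/5)² = 9801/25 ≈ 392.04)
(-2375 + l) + 1097 = (-2375 + 9801/25) + 1097 = -49574/25 + 1097 = -22149/25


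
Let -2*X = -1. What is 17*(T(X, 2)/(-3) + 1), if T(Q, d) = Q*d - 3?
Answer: 85/3 ≈ 28.333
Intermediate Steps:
X = ½ (X = -½*(-1) = ½ ≈ 0.50000)
T(Q, d) = -3 + Q*d
17*(T(X, 2)/(-3) + 1) = 17*((-3 + (½)*2)/(-3) + 1) = 17*((-3 + 1)*(-⅓) + 1) = 17*(-2*(-⅓) + 1) = 17*(⅔ + 1) = 17*(5/3) = 85/3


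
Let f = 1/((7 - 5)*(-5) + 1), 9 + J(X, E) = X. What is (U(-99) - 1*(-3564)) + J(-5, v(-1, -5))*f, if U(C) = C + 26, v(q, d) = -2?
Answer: 31433/9 ≈ 3492.6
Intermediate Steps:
J(X, E) = -9 + X
U(C) = 26 + C
f = -⅑ (f = 1/(2*(-5) + 1) = 1/(-10 + 1) = 1/(-9) = -⅑ ≈ -0.11111)
(U(-99) - 1*(-3564)) + J(-5, v(-1, -5))*f = ((26 - 99) - 1*(-3564)) + (-9 - 5)*(-⅑) = (-73 + 3564) - 14*(-⅑) = 3491 + 14/9 = 31433/9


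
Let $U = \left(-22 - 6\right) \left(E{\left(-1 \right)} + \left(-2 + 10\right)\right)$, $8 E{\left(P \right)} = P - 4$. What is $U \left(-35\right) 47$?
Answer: $\frac{679385}{2} \approx 3.3969 \cdot 10^{5}$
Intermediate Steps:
$E{\left(P \right)} = - \frac{1}{2} + \frac{P}{8}$ ($E{\left(P \right)} = \frac{P - 4}{8} = \frac{-4 + P}{8} = - \frac{1}{2} + \frac{P}{8}$)
$U = - \frac{413}{2}$ ($U = \left(-22 - 6\right) \left(\left(- \frac{1}{2} + \frac{1}{8} \left(-1\right)\right) + \left(-2 + 10\right)\right) = - 28 \left(\left(- \frac{1}{2} - \frac{1}{8}\right) + 8\right) = - 28 \left(- \frac{5}{8} + 8\right) = \left(-28\right) \frac{59}{8} = - \frac{413}{2} \approx -206.5$)
$U \left(-35\right) 47 = \left(- \frac{413}{2}\right) \left(-35\right) 47 = \frac{14455}{2} \cdot 47 = \frac{679385}{2}$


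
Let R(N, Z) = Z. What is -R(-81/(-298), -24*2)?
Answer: 48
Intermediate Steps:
-R(-81/(-298), -24*2) = -(-24)*2 = -1*(-48) = 48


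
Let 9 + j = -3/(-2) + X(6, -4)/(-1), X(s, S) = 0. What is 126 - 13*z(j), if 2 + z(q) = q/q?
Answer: 139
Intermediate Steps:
j = -15/2 (j = -9 + (-3/(-2) + 0/(-1)) = -9 + (-3*(-1/2) + 0*(-1)) = -9 + (3/2 + 0) = -9 + 3/2 = -15/2 ≈ -7.5000)
z(q) = -1 (z(q) = -2 + q/q = -2 + 1 = -1)
126 - 13*z(j) = 126 - 13*(-1) = 126 + 13 = 139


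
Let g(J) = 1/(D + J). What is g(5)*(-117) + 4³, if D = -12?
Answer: 565/7 ≈ 80.714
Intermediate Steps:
g(J) = 1/(-12 + J)
g(5)*(-117) + 4³ = -117/(-12 + 5) + 4³ = -117/(-7) + 64 = -⅐*(-117) + 64 = 117/7 + 64 = 565/7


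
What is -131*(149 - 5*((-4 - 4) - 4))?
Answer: -27379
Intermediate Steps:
-131*(149 - 5*((-4 - 4) - 4)) = -131*(149 - 5*(-8 - 4)) = -131*(149 - 5*(-12)) = -131*(149 + 60) = -131*209 = -27379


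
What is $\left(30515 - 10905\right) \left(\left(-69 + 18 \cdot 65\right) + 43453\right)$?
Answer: $873703940$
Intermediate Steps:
$\left(30515 - 10905\right) \left(\left(-69 + 18 \cdot 65\right) + 43453\right) = 19610 \left(\left(-69 + 1170\right) + 43453\right) = 19610 \left(1101 + 43453\right) = 19610 \cdot 44554 = 873703940$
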